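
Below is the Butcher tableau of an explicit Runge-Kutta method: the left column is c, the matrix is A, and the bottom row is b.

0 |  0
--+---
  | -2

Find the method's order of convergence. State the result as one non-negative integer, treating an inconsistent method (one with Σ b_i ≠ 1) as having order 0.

b = (-2)
c = (0)
Σ b_i: (-2)·1 = -2 ≠ 1 ⇒ order 0.

0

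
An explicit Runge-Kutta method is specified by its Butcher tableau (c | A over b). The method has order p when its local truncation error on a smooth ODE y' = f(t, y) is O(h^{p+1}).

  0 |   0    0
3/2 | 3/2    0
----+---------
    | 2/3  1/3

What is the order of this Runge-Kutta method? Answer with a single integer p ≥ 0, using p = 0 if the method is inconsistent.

b = (2/3, 1/3)
c = (0, 3/2)
Σ b_i: 2/3·1 + 1/3·1 = 1 ✓
b·c: 1/3·3/2 = 1/2 ✓; 2 stages ⇒ order 2.

2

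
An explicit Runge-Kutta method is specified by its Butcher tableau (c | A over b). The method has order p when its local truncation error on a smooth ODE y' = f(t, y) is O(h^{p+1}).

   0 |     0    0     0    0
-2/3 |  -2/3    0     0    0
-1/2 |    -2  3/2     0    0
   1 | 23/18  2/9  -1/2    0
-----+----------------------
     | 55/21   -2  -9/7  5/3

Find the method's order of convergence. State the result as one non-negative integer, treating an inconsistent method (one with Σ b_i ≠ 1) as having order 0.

1

b = (55/21, -2, -9/7, 5/3)
c = (0, -2/3, -1/2, 1)
Ac = (0, 0, -1, 11/108)
Σ b_i: 55/21·1 + (-2)·1 + (-9/7)·1 + 5/3·1 = 1 ✓
b·c: (-2)·(-2/3) + (-9/7)·(-1/2) + 5/3·1 = 51/14 ≠ 1/2 ⇒ order 1.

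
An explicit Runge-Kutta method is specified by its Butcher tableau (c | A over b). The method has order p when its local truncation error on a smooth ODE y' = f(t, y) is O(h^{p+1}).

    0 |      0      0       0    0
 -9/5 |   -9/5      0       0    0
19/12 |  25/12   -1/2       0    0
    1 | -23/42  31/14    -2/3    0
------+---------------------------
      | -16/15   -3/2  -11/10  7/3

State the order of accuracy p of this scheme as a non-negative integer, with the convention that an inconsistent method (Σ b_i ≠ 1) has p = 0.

0

b = (-16/15, -3/2, -11/10, 7/3)
c = (0, -9/5, 19/12, 1)
Ac = (0, 0, 9/10, -1588/315)
Σ b_i: (-16/15)·1 + (-3/2)·1 + (-11/10)·1 + 7/3·1 = -4/3 ≠ 1 ⇒ order 0.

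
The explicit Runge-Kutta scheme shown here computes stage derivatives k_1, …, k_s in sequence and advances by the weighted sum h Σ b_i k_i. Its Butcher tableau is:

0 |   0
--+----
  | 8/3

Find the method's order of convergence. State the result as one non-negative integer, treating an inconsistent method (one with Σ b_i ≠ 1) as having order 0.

0

b = (8/3)
c = (0)
Σ b_i: 8/3·1 = 8/3 ≠ 1 ⇒ order 0.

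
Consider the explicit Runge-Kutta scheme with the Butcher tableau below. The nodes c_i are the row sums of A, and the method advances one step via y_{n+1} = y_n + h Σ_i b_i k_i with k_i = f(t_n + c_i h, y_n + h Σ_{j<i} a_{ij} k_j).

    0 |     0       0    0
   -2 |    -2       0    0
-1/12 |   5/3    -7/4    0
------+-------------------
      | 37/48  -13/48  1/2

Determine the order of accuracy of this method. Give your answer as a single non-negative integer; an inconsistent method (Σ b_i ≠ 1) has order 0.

b = (37/48, -13/48, 1/2)
c = (0, -2, -1/12)
Ac = (0, 0, 7/2)
Σ b_i: 37/48·1 + (-13/48)·1 + 1/2·1 = 1 ✓
b·c: (-13/48)·(-2) + 1/2·(-1/12) = 1/2 ✓
b·c²: (-13/48)·4 + 1/2·1/144 = -311/288 ≠ 1/3 ⇒ order 2.
b·Ac: 1/2·7/2 = 7/4 ≠ 1/6

2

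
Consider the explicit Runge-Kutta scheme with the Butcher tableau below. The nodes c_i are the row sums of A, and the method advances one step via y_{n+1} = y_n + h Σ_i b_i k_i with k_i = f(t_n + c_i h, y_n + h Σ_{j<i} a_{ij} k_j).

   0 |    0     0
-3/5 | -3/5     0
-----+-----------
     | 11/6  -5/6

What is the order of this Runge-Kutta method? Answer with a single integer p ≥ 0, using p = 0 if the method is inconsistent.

2

b = (11/6, -5/6)
c = (0, -3/5)
Σ b_i: 11/6·1 + (-5/6)·1 = 1 ✓
b·c: (-5/6)·(-3/5) = 1/2 ✓; 2 stages ⇒ order 2.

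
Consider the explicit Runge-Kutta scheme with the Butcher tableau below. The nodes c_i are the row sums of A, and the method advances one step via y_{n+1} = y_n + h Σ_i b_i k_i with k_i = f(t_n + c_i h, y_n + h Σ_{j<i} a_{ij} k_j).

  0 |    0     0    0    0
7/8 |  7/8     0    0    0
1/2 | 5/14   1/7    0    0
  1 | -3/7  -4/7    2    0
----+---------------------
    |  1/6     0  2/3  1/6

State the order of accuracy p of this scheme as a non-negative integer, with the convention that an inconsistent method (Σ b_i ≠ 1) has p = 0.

b = (1/6, 0, 2/3, 1/6)
c = (0, 7/8, 1/2, 1)
Ac = (0, 0, 1/8, 1/2)
Σ b_i: 1/6·1 + 2/3·1 + 1/6·1 = 1 ✓
b·c: 2/3·1/2 + 1/6·1 = 1/2 ✓
b·c²: 2/3·1/4 + 1/6·1 = 1/3 ✓
b·Ac: 2/3·1/8 + 1/6·1/2 = 1/6 ✓
b·c³: 2/3·1/8 + 1/6·1 = 1/4 ✓
b·(c∘Ac): 2/3·1/16 + 1/6·1/2 = 1/8 ✓
b·Ac²: 2/3·7/64 + 1/6·1/16 = 1/12 ✓
b·A²c: 1/6·1/4 = 1/24 ✓; 4 stages ⇒ order 4.

4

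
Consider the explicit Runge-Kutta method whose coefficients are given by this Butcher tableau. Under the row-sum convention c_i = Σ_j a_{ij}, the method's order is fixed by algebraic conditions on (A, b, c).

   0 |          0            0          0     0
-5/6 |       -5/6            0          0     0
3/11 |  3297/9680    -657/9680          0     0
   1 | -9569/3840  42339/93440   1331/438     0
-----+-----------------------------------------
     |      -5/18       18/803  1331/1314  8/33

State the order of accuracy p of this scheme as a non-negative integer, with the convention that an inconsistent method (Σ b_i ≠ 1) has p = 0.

4

b = (-5/18, 18/803, 1331/1314, 8/33)
c = (0, -5/6, 3/11, 1)
Ac = (0, 0, 219/3872, 231/512)
Σ b_i: (-5/18)·1 + 18/803·1 + 1331/1314·1 + 8/33·1 = 1 ✓
b·c: 18/803·(-5/6) + 1331/1314·3/11 + 8/33·1 = 1/2 ✓
b·c²: 18/803·25/36 + 1331/1314·9/121 + 8/33·1 = 1/3 ✓
b·Ac: 1331/1314·219/3872 + 8/33·231/512 = 1/6 ✓
b·c³: 18/803·(-125/216) + 1331/1314·27/1331 + 8/33·1 = 1/4 ✓
b·(c∘Ac): 1331/1314·657/42592 + 8/33·231/512 = 1/8 ✓
b·Ac²: 1331/1314·(-365/7744) + 8/33·1661/3072 = 1/12 ✓
b·A²c: 8/33·11/64 = 1/24 ✓; 4 stages ⇒ order 4.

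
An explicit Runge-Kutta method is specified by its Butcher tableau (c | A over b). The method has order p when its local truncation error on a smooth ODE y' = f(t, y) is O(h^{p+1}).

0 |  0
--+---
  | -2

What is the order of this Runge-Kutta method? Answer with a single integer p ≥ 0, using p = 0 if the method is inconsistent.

0

b = (-2)
c = (0)
Σ b_i: (-2)·1 = -2 ≠ 1 ⇒ order 0.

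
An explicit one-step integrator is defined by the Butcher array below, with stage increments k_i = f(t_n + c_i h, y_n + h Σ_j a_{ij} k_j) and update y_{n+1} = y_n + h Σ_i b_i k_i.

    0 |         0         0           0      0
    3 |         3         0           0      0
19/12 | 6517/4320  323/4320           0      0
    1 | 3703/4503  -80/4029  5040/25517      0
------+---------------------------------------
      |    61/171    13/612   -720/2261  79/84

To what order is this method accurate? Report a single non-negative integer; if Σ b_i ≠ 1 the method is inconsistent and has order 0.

4

b = (61/171, 13/612, -720/2261, 79/84)
c = (0, 3, 19/12, 1)
Ac = (0, 0, 323/1440, 20/79)
Σ b_i: 61/171·1 + 13/612·1 + (-720/2261)·1 + 79/84·1 = 1 ✓
b·c: 13/612·3 + (-720/2261)·19/12 + 79/84·1 = 1/2 ✓
b·c²: 13/612·9 + (-720/2261)·361/144 + 79/84·1 = 1/3 ✓
b·Ac: (-720/2261)·323/1440 + 79/84·20/79 = 1/6 ✓
b·c³: 13/612·27 + (-720/2261)·6859/1728 + 79/84·1 = 1/4 ✓
b·(c∘Ac): (-720/2261)·6137/17280 + 79/84·20/79 = 1/8 ✓
b·Ac²: (-720/2261)·323/480 + 79/84·25/79 = 1/12 ✓
b·A²c: 79/84·7/158 = 1/24 ✓; 4 stages ⇒ order 4.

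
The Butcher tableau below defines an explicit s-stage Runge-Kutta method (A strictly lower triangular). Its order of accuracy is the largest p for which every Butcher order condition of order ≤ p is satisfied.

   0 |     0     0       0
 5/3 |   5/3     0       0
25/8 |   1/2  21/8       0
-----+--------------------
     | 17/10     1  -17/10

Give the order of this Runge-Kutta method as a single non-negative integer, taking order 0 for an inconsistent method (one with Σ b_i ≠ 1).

1

b = (17/10, 1, -17/10)
c = (0, 5/3, 25/8)
Ac = (0, 0, 35/8)
Σ b_i: 17/10·1 + 1·1 + (-17/10)·1 = 1 ✓
b·c: 1·5/3 + (-17/10)·25/8 = -175/48 ≠ 1/2 ⇒ order 1.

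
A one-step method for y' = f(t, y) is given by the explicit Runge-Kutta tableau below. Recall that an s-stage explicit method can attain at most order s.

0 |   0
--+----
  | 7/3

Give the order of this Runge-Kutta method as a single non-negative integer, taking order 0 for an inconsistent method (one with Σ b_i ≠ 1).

b = (7/3)
c = (0)
Σ b_i: 7/3·1 = 7/3 ≠ 1 ⇒ order 0.

0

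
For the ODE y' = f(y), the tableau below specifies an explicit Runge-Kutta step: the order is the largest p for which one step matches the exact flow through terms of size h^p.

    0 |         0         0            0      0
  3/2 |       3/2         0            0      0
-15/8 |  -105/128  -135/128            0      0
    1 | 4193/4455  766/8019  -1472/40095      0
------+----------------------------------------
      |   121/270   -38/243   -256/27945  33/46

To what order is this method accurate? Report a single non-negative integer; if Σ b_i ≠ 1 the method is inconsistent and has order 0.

4

b = (121/270, -38/243, -256/27945, 33/46)
c = (0, 3/2, -15/8, 1)
Ac = (0, 0, -405/256, 7/33)
Σ b_i: 121/270·1 + (-38/243)·1 + (-256/27945)·1 + 33/46·1 = 1 ✓
b·c: (-38/243)·3/2 + (-256/27945)·(-15/8) + 33/46·1 = 1/2 ✓
b·c²: (-38/243)·9/4 + (-256/27945)·225/64 + 33/46·1 = 1/3 ✓
b·Ac: (-256/27945)·(-405/256) + 33/46·7/33 = 1/6 ✓
b·c³: (-38/243)·27/8 + (-256/27945)·(-3375/512) + 33/46·1 = 1/4 ✓
b·(c∘Ac): (-256/27945)·6075/2048 + 33/46·7/33 = 1/8 ✓
b·Ac²: (-256/27945)·(-1215/512) + 33/46·17/198 = 1/12 ✓
b·A²c: 33/46·23/396 = 1/24 ✓; 4 stages ⇒ order 4.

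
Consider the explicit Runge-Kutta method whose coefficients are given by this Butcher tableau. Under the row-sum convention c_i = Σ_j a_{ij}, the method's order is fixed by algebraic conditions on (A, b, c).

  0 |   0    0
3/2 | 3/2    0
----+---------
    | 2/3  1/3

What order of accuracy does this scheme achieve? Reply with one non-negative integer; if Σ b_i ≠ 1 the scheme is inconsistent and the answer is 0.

2

b = (2/3, 1/3)
c = (0, 3/2)
Σ b_i: 2/3·1 + 1/3·1 = 1 ✓
b·c: 1/3·3/2 = 1/2 ✓; 2 stages ⇒ order 2.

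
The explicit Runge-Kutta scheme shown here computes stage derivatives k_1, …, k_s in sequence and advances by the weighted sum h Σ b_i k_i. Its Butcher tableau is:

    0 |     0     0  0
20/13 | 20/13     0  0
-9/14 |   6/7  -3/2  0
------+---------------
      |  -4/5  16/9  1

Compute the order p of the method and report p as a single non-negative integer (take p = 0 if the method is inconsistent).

b = (-4/5, 16/9, 1)
c = (0, 20/13, -9/14)
Ac = (0, 0, -30/13)
Σ b_i: (-4/5)·1 + 16/9·1 + 1·1 = 89/45 ≠ 1 ⇒ order 0.

0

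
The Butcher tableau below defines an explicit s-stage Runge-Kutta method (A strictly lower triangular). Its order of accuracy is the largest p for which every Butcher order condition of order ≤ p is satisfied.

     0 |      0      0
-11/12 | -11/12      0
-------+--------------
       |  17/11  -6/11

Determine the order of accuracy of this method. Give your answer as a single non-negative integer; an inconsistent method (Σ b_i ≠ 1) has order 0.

b = (17/11, -6/11)
c = (0, -11/12)
Σ b_i: 17/11·1 + (-6/11)·1 = 1 ✓
b·c: (-6/11)·(-11/12) = 1/2 ✓; 2 stages ⇒ order 2.

2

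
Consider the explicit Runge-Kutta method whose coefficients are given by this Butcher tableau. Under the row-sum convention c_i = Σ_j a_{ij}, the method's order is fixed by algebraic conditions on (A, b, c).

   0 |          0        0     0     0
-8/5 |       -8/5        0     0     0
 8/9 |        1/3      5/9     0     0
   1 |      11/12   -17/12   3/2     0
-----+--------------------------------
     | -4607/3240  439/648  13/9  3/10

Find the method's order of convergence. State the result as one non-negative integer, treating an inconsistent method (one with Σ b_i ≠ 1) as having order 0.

2

b = (-4607/3240, 439/648, 13/9, 3/10)
c = (0, -8/5, 8/9, 1)
Ac = (0, 0, -8/9, 18/5)
Σ b_i: (-4607/3240)·1 + 439/648·1 + 13/9·1 + 3/10·1 = 1 ✓
b·c: 439/648·(-8/5) + 13/9·8/9 + 3/10·1 = 1/2 ✓
b·c²: 439/648·64/25 + 13/9·64/81 + 3/10·1 = 115751/36450 ≠ 1/3 ⇒ order 2.
b·Ac: 13/9·(-8/9) + 3/10·18/5 = -413/2025 ≠ 1/6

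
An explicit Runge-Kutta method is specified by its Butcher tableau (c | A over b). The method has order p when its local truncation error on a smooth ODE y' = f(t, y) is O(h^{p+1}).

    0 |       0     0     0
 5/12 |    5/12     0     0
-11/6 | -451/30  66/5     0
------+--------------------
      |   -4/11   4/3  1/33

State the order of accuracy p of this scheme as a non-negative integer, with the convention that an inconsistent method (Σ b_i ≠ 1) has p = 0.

b = (-4/11, 4/3, 1/33)
c = (0, 5/12, -11/6)
Ac = (0, 0, 11/2)
Σ b_i: (-4/11)·1 + 4/3·1 + 1/33·1 = 1 ✓
b·c: 4/3·5/12 + 1/33·(-11/6) = 1/2 ✓
b·c²: 4/3·25/144 + 1/33·121/36 = 1/3 ✓
b·Ac: 1/33·11/2 = 1/6 ✓; 3 stages ⇒ order 3.

3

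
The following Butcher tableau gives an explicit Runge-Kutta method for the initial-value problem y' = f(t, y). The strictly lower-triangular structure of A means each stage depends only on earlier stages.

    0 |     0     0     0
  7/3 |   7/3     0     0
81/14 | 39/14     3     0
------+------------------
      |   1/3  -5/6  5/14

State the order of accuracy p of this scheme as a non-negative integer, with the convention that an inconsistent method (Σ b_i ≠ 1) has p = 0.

0

b = (1/3, -5/6, 5/14)
c = (0, 7/3, 81/14)
Ac = (0, 0, 7)
Σ b_i: 1/3·1 + (-5/6)·1 + 5/14·1 = -1/7 ≠ 1 ⇒ order 0.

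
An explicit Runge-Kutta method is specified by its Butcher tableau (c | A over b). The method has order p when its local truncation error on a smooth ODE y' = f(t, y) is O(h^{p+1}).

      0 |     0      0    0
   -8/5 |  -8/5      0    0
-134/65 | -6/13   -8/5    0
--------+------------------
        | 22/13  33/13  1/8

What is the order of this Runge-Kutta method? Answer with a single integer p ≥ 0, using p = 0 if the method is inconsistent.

b = (22/13, 33/13, 1/8)
c = (0, -8/5, -134/65)
Ac = (0, 0, 64/25)
Σ b_i: 22/13·1 + 33/13·1 + 1/8·1 = 453/104 ≠ 1 ⇒ order 0.

0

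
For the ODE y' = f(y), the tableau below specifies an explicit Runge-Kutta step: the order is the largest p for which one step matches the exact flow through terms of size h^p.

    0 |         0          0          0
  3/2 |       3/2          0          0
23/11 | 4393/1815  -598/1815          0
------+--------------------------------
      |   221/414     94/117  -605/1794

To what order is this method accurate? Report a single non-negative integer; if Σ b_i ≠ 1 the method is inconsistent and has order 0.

b = (221/414, 94/117, -605/1794)
c = (0, 3/2, 23/11)
Ac = (0, 0, -299/605)
Σ b_i: 221/414·1 + 94/117·1 + (-605/1794)·1 = 1 ✓
b·c: 94/117·3/2 + (-605/1794)·23/11 = 1/2 ✓
b·c²: 94/117·9/4 + (-605/1794)·529/121 = 1/3 ✓
b·Ac: (-605/1794)·(-299/605) = 1/6 ✓; 3 stages ⇒ order 3.

3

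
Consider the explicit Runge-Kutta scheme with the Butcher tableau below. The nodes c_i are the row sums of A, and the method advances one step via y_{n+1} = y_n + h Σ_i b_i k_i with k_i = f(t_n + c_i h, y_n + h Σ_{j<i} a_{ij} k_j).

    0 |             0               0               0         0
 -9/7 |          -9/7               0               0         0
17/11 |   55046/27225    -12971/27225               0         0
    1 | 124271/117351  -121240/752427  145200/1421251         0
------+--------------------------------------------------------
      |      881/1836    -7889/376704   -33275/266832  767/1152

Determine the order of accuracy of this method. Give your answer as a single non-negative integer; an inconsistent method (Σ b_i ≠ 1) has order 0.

4

b = (881/1836, -7889/376704, -33275/266832, 767/1152)
c = (0, -9/7, 17/11, 1)
Ac = (0, 0, 1853/3025, 280/767)
Σ b_i: 881/1836·1 + (-7889/376704)·1 + (-33275/266832)·1 + 767/1152·1 = 1 ✓
b·c: (-7889/376704)·(-9/7) + (-33275/266832)·17/11 + 767/1152·1 = 1/2 ✓
b·c²: (-7889/376704)·81/49 + (-33275/266832)·289/121 + 767/1152·1 = 1/3 ✓
b·Ac: (-33275/266832)·1853/3025 + 767/1152·280/767 = 1/6 ✓
b·c³: (-7889/376704)·(-729/343) + (-33275/266832)·4913/1331 + 767/1152·1 = 1/4 ✓
b·(c∘Ac): (-33275/266832)·31501/33275 + 767/1152·280/767 = 1/8 ✓
b·Ac²: (-33275/266832)·(-16677/21175) + 767/1152·(-120/5369) = 1/12 ✓
b·A²c: 767/1152·48/767 = 1/24 ✓; 4 stages ⇒ order 4.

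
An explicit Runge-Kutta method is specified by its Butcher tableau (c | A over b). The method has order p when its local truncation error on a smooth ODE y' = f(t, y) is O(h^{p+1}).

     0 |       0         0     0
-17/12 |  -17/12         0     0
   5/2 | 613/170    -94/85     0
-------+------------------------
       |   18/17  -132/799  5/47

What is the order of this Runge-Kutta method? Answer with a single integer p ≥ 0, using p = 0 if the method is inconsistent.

3

b = (18/17, -132/799, 5/47)
c = (0, -17/12, 5/2)
Ac = (0, 0, 47/30)
Σ b_i: 18/17·1 + (-132/799)·1 + 5/47·1 = 1 ✓
b·c: (-132/799)·(-17/12) + 5/47·5/2 = 1/2 ✓
b·c²: (-132/799)·289/144 + 5/47·25/4 = 1/3 ✓
b·Ac: 5/47·47/30 = 1/6 ✓; 3 stages ⇒ order 3.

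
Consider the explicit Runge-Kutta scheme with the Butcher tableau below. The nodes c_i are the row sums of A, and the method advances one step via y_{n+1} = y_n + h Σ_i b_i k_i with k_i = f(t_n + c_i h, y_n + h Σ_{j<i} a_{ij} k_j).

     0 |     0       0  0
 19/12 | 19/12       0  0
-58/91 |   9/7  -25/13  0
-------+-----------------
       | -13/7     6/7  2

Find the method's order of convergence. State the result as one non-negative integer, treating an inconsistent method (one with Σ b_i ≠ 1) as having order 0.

b = (-13/7, 6/7, 2)
c = (0, 19/12, -58/91)
Ac = (0, 0, -475/156)
Σ b_i: (-13/7)·1 + 6/7·1 + 2·1 = 1 ✓
b·c: 6/7·19/12 + 2·(-58/91) = 15/182 ≠ 1/2 ⇒ order 1.

1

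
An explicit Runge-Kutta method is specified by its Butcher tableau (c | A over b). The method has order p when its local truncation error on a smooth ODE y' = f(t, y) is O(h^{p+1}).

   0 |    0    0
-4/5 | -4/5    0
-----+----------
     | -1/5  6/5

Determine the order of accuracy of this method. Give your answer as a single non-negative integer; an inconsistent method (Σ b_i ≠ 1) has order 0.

b = (-1/5, 6/5)
c = (0, -4/5)
Σ b_i: (-1/5)·1 + 6/5·1 = 1 ✓
b·c: 6/5·(-4/5) = -24/25 ≠ 1/2 ⇒ order 1.

1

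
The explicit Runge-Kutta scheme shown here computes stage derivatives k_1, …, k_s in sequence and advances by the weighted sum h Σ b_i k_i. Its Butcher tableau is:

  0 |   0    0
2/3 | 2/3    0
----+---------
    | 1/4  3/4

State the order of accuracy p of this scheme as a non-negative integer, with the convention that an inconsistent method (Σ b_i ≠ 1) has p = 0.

b = (1/4, 3/4)
c = (0, 2/3)
Σ b_i: 1/4·1 + 3/4·1 = 1 ✓
b·c: 3/4·2/3 = 1/2 ✓; 2 stages ⇒ order 2.

2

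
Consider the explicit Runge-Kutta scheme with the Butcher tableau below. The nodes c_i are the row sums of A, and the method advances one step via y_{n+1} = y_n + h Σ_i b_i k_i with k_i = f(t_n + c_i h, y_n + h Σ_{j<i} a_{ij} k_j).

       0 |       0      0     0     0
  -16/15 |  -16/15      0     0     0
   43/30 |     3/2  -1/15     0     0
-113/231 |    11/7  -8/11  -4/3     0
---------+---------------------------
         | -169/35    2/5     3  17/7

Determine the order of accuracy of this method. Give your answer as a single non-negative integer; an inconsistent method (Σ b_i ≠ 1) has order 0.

1

b = (-169/35, 2/5, 3, 17/7)
c = (0, -16/15, 43/30, -113/231)
Ac = (0, 0, 16/225, -562/495)
Σ b_i: (-169/35)·1 + 2/5·1 + 3·1 + 17/7·1 = 1 ✓
b·c: 2/5·(-16/15) + 3·43/30 + 17/7·(-113/231) = 217109/80850 ≠ 1/2 ⇒ order 1.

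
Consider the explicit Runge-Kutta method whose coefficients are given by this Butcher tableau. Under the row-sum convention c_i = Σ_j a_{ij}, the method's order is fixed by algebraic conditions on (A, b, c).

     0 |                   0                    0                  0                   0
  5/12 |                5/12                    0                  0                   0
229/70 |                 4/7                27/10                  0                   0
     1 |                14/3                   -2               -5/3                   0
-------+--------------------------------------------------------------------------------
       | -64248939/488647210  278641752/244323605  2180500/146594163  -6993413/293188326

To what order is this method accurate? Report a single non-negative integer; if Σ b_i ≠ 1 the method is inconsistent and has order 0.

b = (-64248939/488647210, 278641752/244323605, 2180500/146594163, -6993413/293188326)
c = (0, 5/12, 229/70, 1)
Ac = (0, 0, 9/8, -44/7)
Σ b_i: (-64248939/488647210)·1 + 278641752/244323605·1 + 2180500/146594163·1 + (-6993413/293188326)·1 = 1 ✓
b·c: 278641752/244323605·5/12 + 2180500/146594163·229/70 + (-6993413/293188326)·1 = 1/2 ✓
b·c²: 278641752/244323605·25/144 + 2180500/146594163·52441/4900 + (-6993413/293188326)·1 = 1/3 ✓
b·Ac: 2180500/146594163·9/8 + (-6993413/293188326)·(-44/7) = 1/6 ✓
b·c³: 278641752/244323605·125/1728 + 2180500/146594163·12008989/343000 + (-6993413/293188326)·1 = 14269916335/24627819384 ≠ 1/4 ⇒ order 3.
b·(c∘Ac): 2180500/146594163·2061/560 + (-6993413/293188326)·(-44/7) = 120017267/586376652 ≠ 1/8
b·Ac²: 2180500/146594163·15/32 + (-6993413/293188326)·(-320771/17640) = 325620585739/738834581520 ≠ 1/12
b·A²c: (-6993413/293188326)·(-15/8) = 34967065/781835536 ≠ 1/24

3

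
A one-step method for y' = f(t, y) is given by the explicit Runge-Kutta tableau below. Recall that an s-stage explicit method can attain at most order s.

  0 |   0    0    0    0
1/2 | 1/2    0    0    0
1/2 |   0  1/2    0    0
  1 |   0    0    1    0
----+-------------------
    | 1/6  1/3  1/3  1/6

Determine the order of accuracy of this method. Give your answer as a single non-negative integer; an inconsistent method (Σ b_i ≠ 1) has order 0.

4

b = (1/6, 1/3, 1/3, 1/6)
c = (0, 1/2, 1/2, 1)
Ac = (0, 0, 1/4, 1/2)
Σ b_i: 1/6·1 + 1/3·1 + 1/3·1 + 1/6·1 = 1 ✓
b·c: 1/3·1/2 + 1/3·1/2 + 1/6·1 = 1/2 ✓
b·c²: 1/3·1/4 + 1/3·1/4 + 1/6·1 = 1/3 ✓
b·Ac: 1/3·1/4 + 1/6·1/2 = 1/6 ✓
b·c³: 1/3·1/8 + 1/3·1/8 + 1/6·1 = 1/4 ✓
b·(c∘Ac): 1/3·1/8 + 1/6·1/2 = 1/8 ✓
b·Ac²: 1/3·1/8 + 1/6·1/4 = 1/12 ✓
b·A²c: 1/6·1/4 = 1/24 ✓; 4 stages ⇒ order 4.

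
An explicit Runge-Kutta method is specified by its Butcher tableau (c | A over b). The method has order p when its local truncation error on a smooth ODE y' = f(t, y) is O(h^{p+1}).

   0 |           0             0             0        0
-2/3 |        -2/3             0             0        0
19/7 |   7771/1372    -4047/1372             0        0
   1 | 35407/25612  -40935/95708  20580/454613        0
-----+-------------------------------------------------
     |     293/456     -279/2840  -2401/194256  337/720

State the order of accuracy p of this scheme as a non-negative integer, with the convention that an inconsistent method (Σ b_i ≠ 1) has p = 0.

b = (293/456, -279/2840, -2401/194256, 337/720)
c = (0, -2/3, 19/7, 1)
Ac = (0, 0, 1349/686, 275/674)
Σ b_i: 293/456·1 + (-279/2840)·1 + (-2401/194256)·1 + 337/720·1 = 1 ✓
b·c: (-279/2840)·(-2/3) + (-2401/194256)·19/7 + 337/720·1 = 1/2 ✓
b·c²: (-279/2840)·4/9 + (-2401/194256)·361/49 + 337/720·1 = 1/3 ✓
b·Ac: (-2401/194256)·1349/686 + 337/720·275/674 = 1/6 ✓
b·c³: (-279/2840)·(-8/27) + (-2401/194256)·6859/343 + 337/720·1 = 1/4 ✓
b·(c∘Ac): (-2401/194256)·25631/4802 + 337/720·275/674 = 1/8 ✓
b·Ac²: (-2401/194256)·(-1349/1029) + 337/720·145/1011 = 1/12 ✓
b·A²c: 337/720·30/337 = 1/24 ✓; 4 stages ⇒ order 4.

4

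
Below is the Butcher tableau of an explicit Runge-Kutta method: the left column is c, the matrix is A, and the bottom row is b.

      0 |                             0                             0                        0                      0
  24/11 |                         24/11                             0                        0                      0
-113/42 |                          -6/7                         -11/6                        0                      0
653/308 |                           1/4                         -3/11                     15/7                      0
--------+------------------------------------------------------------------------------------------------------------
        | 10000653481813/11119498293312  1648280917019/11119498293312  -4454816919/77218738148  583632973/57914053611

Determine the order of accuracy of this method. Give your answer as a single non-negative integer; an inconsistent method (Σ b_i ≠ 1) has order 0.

3

b = (10000653481813/11119498293312, 1648280917019/11119498293312, -4454816919/77218738148, 583632973/57914053611)
c = (0, 24/11, -113/42, 653/308)
Ac = (0, 0, -4, -75421/11858)
Σ b_i: 10000653481813/11119498293312·1 + 1648280917019/11119498293312·1 + (-4454816919/77218738148)·1 + 583632973/57914053611·1 = 1 ✓
b·c: 1648280917019/11119498293312·24/11 + (-4454816919/77218738148)·(-113/42) + 583632973/57914053611·653/308 = 1/2 ✓
b·c²: 1648280917019/11119498293312·576/121 + (-4454816919/77218738148)·12769/1764 + 583632973/57914053611·426409/94864 = 1/3 ✓
b·Ac: (-4454816919/77218738148)·(-4) + 583632973/57914053611·(-75421/11858) = 1/6 ✓
b·c³: 1648280917019/11119498293312·13824/1331 + (-4454816919/77218738148)·(-1442897/74088) + 583632973/57914053611·278445077/29218112 = 2362406673137017/856201368585024 ≠ 1/4 ⇒ order 3.
b·(c∘Ac): (-4454816919/77218738148)·226/21 + 583632973/57914053611·(-49249913/3652264) = -26997363407249/35675057024376 ≠ 1/8
b·Ac²: (-4454816919/77218738148)·(-96/11) + 583632973/57914053611·77865247/5478396 = 34607554045051/53512585536564 ≠ 1/12
b·A²c: 583632973/57914053611·(-60/7) = -1667522780/19304684537 ≠ 1/24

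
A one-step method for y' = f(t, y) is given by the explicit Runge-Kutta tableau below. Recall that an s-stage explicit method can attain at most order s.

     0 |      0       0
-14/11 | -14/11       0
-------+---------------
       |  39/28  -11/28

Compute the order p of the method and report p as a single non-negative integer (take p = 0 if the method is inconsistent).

b = (39/28, -11/28)
c = (0, -14/11)
Σ b_i: 39/28·1 + (-11/28)·1 = 1 ✓
b·c: (-11/28)·(-14/11) = 1/2 ✓; 2 stages ⇒ order 2.

2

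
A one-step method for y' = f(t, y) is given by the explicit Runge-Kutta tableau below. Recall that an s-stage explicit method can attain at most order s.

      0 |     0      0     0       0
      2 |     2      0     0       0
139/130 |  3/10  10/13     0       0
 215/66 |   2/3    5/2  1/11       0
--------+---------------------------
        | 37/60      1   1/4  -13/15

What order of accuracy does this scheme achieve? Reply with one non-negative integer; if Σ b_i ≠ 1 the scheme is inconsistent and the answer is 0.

b = (37/60, 1, 1/4, -13/15)
c = (0, 2, 139/130, 215/66)
Ac = (0, 0, 20/13, 7289/1430)
Σ b_i: 37/60·1 + 1·1 + 1/4·1 + (-13/15)·1 = 1 ✓
b·c: 1·2 + 1/4·139/130 + (-13/15)·215/66 = -28619/51480 ≠ 1/2 ⇒ order 1.

1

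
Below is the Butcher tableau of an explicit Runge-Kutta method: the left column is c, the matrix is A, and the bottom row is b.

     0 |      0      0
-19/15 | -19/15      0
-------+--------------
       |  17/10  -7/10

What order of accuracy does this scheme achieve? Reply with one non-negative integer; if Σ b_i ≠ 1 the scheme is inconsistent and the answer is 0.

b = (17/10, -7/10)
c = (0, -19/15)
Σ b_i: 17/10·1 + (-7/10)·1 = 1 ✓
b·c: (-7/10)·(-19/15) = 133/150 ≠ 1/2 ⇒ order 1.

1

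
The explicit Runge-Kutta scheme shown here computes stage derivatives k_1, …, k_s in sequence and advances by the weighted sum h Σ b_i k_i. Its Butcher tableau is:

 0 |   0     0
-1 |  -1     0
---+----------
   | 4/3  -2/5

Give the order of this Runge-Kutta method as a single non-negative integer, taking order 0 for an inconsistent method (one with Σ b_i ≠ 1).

b = (4/3, -2/5)
c = (0, -1)
Σ b_i: 4/3·1 + (-2/5)·1 = 14/15 ≠ 1 ⇒ order 0.

0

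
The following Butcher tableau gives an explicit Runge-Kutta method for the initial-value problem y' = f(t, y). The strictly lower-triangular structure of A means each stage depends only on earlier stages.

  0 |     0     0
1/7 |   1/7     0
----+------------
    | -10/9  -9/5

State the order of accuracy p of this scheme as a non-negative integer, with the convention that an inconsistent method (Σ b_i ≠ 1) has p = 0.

0

b = (-10/9, -9/5)
c = (0, 1/7)
Σ b_i: (-10/9)·1 + (-9/5)·1 = -131/45 ≠ 1 ⇒ order 0.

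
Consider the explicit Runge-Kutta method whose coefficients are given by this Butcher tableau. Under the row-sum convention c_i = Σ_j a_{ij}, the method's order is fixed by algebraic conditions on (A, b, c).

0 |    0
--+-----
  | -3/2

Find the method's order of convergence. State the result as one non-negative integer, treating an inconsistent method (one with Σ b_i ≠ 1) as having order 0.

b = (-3/2)
c = (0)
Σ b_i: (-3/2)·1 = -3/2 ≠ 1 ⇒ order 0.

0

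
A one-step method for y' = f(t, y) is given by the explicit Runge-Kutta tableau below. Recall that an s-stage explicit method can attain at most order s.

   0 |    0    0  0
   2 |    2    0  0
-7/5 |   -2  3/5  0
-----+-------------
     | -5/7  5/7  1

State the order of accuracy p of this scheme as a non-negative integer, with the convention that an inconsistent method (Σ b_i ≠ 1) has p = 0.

1

b = (-5/7, 5/7, 1)
c = (0, 2, -7/5)
Ac = (0, 0, 6/5)
Σ b_i: (-5/7)·1 + 5/7·1 + 1·1 = 1 ✓
b·c: 5/7·2 + 1·(-7/5) = 1/35 ≠ 1/2 ⇒ order 1.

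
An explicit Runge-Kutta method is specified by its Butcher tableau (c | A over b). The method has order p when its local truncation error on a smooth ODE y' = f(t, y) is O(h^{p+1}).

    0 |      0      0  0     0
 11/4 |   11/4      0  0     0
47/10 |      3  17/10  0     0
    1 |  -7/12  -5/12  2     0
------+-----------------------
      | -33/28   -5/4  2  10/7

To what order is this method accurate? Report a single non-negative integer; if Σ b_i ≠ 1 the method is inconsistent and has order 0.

b = (-33/28, -5/4, 2, 10/7)
c = (0, 11/4, 47/10, 1)
Ac = (0, 0, 187/40, 1981/240)
Σ b_i: (-33/28)·1 + (-5/4)·1 + 2·1 + 10/7·1 = 1 ✓
b·c: (-5/4)·11/4 + 2·47/10 + 10/7·1 = 4139/560 ≠ 1/2 ⇒ order 1.

1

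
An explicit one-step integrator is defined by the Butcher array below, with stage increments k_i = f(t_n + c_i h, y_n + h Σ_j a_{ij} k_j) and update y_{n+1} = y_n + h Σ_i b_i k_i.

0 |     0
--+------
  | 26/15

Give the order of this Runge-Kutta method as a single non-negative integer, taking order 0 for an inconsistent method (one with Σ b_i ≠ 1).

0

b = (26/15)
c = (0)
Σ b_i: 26/15·1 = 26/15 ≠ 1 ⇒ order 0.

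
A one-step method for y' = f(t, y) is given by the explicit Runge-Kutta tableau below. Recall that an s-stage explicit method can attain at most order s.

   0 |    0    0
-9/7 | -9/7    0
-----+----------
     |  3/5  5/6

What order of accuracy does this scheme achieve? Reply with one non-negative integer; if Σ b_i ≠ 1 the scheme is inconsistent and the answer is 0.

0

b = (3/5, 5/6)
c = (0, -9/7)
Σ b_i: 3/5·1 + 5/6·1 = 43/30 ≠ 1 ⇒ order 0.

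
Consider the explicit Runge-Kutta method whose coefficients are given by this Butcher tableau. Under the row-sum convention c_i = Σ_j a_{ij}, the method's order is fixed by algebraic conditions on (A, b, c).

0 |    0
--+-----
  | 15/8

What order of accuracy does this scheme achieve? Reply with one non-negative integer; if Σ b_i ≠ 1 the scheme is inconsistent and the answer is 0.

b = (15/8)
c = (0)
Σ b_i: 15/8·1 = 15/8 ≠ 1 ⇒ order 0.

0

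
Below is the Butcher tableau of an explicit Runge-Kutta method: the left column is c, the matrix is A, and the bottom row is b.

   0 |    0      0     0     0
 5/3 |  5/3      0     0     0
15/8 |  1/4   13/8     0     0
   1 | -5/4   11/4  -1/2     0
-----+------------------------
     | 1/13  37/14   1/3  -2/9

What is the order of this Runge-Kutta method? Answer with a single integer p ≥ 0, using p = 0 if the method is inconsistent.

b = (1/13, 37/14, 1/3, -2/9)
c = (0, 5/3, 15/8, 1)
Ac = (0, 0, 65/24, 175/48)
Σ b_i: 1/13·1 + 37/14·1 + 1/3·1 + (-2/9)·1 = 4637/1638 ≠ 1 ⇒ order 0.

0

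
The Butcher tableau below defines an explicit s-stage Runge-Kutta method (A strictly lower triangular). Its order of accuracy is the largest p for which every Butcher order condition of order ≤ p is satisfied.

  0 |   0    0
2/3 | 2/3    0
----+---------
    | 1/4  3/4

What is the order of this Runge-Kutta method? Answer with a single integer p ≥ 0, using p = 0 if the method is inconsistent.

2

b = (1/4, 3/4)
c = (0, 2/3)
Σ b_i: 1/4·1 + 3/4·1 = 1 ✓
b·c: 3/4·2/3 = 1/2 ✓; 2 stages ⇒ order 2.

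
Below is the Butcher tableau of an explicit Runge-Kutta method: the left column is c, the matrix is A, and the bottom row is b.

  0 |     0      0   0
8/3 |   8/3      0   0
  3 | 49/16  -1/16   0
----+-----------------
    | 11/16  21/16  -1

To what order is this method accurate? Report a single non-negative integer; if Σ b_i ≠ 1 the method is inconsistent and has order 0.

3

b = (11/16, 21/16, -1)
c = (0, 8/3, 3)
Ac = (0, 0, -1/6)
Σ b_i: 11/16·1 + 21/16·1 + (-1)·1 = 1 ✓
b·c: 21/16·8/3 + (-1)·3 = 1/2 ✓
b·c²: 21/16·64/9 + (-1)·9 = 1/3 ✓
b·Ac: (-1)·(-1/6) = 1/6 ✓; 3 stages ⇒ order 3.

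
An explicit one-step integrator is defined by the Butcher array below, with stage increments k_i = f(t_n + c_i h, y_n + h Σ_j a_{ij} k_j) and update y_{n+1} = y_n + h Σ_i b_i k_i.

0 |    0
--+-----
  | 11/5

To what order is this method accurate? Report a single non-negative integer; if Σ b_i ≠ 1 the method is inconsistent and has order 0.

0

b = (11/5)
c = (0)
Σ b_i: 11/5·1 = 11/5 ≠ 1 ⇒ order 0.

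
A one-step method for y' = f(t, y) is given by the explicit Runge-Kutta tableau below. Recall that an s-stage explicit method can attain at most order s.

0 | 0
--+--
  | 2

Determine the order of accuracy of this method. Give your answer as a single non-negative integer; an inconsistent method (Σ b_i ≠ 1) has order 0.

b = (2)
c = (0)
Σ b_i: 2·1 = 2 ≠ 1 ⇒ order 0.

0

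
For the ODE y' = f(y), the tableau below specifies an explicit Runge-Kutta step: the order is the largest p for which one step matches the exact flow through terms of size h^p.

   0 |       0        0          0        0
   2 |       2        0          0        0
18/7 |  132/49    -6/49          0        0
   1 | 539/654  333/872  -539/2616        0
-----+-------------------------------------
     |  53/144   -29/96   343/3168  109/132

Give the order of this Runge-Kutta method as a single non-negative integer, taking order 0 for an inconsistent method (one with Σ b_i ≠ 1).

4

b = (53/144, -29/96, 343/3168, 109/132)
c = (0, 2, 18/7, 1)
Ac = (0, 0, -12/49, 51/218)
Σ b_i: 53/144·1 + (-29/96)·1 + 343/3168·1 + 109/132·1 = 1 ✓
b·c: (-29/96)·2 + 343/3168·18/7 + 109/132·1 = 1/2 ✓
b·c²: (-29/96)·4 + 343/3168·324/49 + 109/132·1 = 1/3 ✓
b·Ac: 343/3168·(-12/49) + 109/132·51/218 = 1/6 ✓
b·c³: (-29/96)·8 + 343/3168·5832/343 + 109/132·1 = 1/4 ✓
b·(c∘Ac): 343/3168·(-216/343) + 109/132·51/218 = 1/8 ✓
b·Ac²: 343/3168·(-24/49) + 109/132·18/109 = 1/12 ✓
b·A²c: 109/132·11/218 = 1/24 ✓; 4 stages ⇒ order 4.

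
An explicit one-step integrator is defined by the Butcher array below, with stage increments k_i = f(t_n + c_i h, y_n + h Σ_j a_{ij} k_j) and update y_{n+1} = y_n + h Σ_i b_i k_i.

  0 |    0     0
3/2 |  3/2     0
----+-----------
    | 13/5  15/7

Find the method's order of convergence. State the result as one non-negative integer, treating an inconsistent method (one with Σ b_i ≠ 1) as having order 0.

b = (13/5, 15/7)
c = (0, 3/2)
Σ b_i: 13/5·1 + 15/7·1 = 166/35 ≠ 1 ⇒ order 0.

0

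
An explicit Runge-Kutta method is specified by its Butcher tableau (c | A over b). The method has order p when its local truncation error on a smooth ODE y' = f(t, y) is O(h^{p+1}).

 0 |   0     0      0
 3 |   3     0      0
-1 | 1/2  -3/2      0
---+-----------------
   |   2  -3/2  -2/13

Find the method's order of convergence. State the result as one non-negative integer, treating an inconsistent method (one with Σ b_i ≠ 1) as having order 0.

0

b = (2, -3/2, -2/13)
c = (0, 3, -1)
Ac = (0, 0, -9/2)
Σ b_i: 2·1 + (-3/2)·1 + (-2/13)·1 = 9/26 ≠ 1 ⇒ order 0.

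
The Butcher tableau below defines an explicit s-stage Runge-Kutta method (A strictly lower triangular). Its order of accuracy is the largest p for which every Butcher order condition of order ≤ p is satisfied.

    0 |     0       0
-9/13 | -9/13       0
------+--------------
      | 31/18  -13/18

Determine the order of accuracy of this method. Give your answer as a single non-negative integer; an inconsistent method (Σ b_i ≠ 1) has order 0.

2

b = (31/18, -13/18)
c = (0, -9/13)
Σ b_i: 31/18·1 + (-13/18)·1 = 1 ✓
b·c: (-13/18)·(-9/13) = 1/2 ✓; 2 stages ⇒ order 2.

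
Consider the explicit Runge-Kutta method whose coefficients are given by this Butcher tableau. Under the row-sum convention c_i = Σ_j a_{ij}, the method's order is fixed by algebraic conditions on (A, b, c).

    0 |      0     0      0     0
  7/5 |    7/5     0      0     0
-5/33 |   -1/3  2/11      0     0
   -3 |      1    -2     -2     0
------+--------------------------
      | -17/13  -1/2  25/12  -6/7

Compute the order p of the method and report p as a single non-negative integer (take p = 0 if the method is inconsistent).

b = (-17/13, -1/2, 25/12, -6/7)
c = (0, 7/5, -5/33, -3)
Ac = (0, 0, 14/55, -412/165)
Σ b_i: (-17/13)·1 + (-1/2)·1 + 25/12·1 + (-6/7)·1 = -635/1092 ≠ 1 ⇒ order 0.

0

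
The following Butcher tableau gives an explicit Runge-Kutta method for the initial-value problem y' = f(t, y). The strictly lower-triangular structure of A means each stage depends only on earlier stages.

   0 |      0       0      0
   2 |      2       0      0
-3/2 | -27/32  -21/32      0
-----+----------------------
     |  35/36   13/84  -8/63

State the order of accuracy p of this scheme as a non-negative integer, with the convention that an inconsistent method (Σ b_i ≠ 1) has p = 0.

3

b = (35/36, 13/84, -8/63)
c = (0, 2, -3/2)
Ac = (0, 0, -21/16)
Σ b_i: 35/36·1 + 13/84·1 + (-8/63)·1 = 1 ✓
b·c: 13/84·2 + (-8/63)·(-3/2) = 1/2 ✓
b·c²: 13/84·4 + (-8/63)·9/4 = 1/3 ✓
b·Ac: (-8/63)·(-21/16) = 1/6 ✓; 3 stages ⇒ order 3.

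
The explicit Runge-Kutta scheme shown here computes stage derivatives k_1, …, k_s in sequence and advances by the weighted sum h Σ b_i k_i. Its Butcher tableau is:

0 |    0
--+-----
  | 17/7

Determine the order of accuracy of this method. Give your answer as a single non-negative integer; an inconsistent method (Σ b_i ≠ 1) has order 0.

b = (17/7)
c = (0)
Σ b_i: 17/7·1 = 17/7 ≠ 1 ⇒ order 0.

0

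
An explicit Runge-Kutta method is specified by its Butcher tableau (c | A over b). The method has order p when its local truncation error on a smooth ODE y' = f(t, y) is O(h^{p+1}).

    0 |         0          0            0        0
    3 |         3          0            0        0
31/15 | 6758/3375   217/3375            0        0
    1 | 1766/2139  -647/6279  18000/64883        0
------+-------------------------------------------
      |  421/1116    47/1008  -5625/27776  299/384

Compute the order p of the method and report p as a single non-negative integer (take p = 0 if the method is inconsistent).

4

b = (421/1116, 47/1008, -5625/27776, 299/384)
c = (0, 3, 31/15, 1)
Ac = (0, 0, 217/1125, 79/299)
Σ b_i: 421/1116·1 + 47/1008·1 + (-5625/27776)·1 + 299/384·1 = 1 ✓
b·c: 47/1008·3 + (-5625/27776)·31/15 + 299/384·1 = 1/2 ✓
b·c²: 47/1008·9 + (-5625/27776)·961/225 + 299/384·1 = 1/3 ✓
b·Ac: (-5625/27776)·217/1125 + 299/384·79/299 = 1/6 ✓
b·c³: 47/1008·27 + (-5625/27776)·29791/3375 + 299/384·1 = 1/4 ✓
b·(c∘Ac): (-5625/27776)·6727/16875 + 299/384·79/299 = 1/8 ✓
b·Ac²: (-5625/27776)·217/375 + 299/384·77/299 = 1/12 ✓
b·A²c: 299/384·16/299 = 1/24 ✓; 4 stages ⇒ order 4.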